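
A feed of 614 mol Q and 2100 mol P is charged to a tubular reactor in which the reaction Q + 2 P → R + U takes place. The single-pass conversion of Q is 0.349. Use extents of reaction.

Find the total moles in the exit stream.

2500 mol

Q reacted = 0.349 × 614 = 214.3 mol; ν_Q = −1, so ξ = 214.3/1 = 214.3 mol.
Outlet amounts (n = n₀ + ν ξ):
  Q: 614 − 1(214.3) = 399.7
  P: 2100 − 2(214.3) = 1671
  R: 0 + 1(214.3) = 214.3
  U: 0 + 1(214.3) = 214.3
Total out = 399.7 + 1671 + 214.3 + 214.3 = 2500 mol.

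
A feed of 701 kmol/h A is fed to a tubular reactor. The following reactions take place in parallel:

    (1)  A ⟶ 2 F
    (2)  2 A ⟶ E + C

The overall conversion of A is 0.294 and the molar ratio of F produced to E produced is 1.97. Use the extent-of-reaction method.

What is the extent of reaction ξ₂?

ξ₂ = 69 kmol/h

Conversion of A: A consumed = 0.294 × 701 = 206.1 kmol/h = 1ξ₁ + 2ξ₂.
Selectivity: 2ξ₁ / (1ξ₂) = 1.97 → ξ₁ = 0.985 ξ₂.
Substitute: (1·0.985 + 2) ξ₂ = 206.1 → ξ₂ = 69.04 kmol/h, ξ₁ = 68.01 kmol/h.
Outlet amounts (n = n₀ + Σ ν·ξ):
  A: 701 − 1(68.01) − 2(69.04) = 494.9
  F: 0 + 2(68.01) = 136
  E: 0 + 1(69.04) = 69.04
  C: 0 + 1(69.04) = 69.04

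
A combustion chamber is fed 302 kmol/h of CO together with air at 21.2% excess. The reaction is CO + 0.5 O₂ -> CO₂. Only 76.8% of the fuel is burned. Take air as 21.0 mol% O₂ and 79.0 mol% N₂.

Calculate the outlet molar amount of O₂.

Stoichiometric O₂ = 0.5 × 302 = 151 kmol/h; O₂ fed = 151 × 1.212 = 183 kmol/h.
N₂ fed = 183 × 79/21 = 688.5 kmol/h.
Fuel reacted = 0.768 × 302 → ξ = 231.9 kmol/h.
Outlet (n = n₀ + ν ξ):
  CO: 302 − 1(231.9) = 70.06
  O₂: 183 − 0.5(231.9) = 67.04
  N₂: 688.5 (inert)
  CO₂: 0 + 1(231.9) = 231.9

67 kmol/h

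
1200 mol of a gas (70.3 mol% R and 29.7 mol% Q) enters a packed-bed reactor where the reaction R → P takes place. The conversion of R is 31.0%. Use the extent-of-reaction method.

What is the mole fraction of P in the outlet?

R reacted = 0.31 × 843.6 = 261.5 mol; ν_R = −1, so ξ = 261.5/1 = 261.5 mol.
Outlet amounts (n = n₀ + ν ξ):
  R: 843.6 − 1(261.5) = 582.1
  P: 0 + 1(261.5) = 261.5
  Q: 356.4 (inert)
Total out = 1200 mol; y_P = 261.5 / 1200 = 0.2179.

0.218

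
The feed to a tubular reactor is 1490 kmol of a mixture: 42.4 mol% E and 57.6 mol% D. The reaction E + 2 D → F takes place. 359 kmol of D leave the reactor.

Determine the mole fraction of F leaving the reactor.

For D: n = n₀ − 2ξ → 359 = 858.2 − 2ξ, giving ξ = 249.6 kmol.
Outlet amounts (n = n₀ + ν ξ):
  E: 631.8 − 1(249.6) = 382.1
  D: 858.2 − 2(249.6) = 359
  F: 0 + 1(249.6) = 249.6
Total out = 990.8 kmol; y_F = 249.6 / 990.8 = 0.2519.

0.252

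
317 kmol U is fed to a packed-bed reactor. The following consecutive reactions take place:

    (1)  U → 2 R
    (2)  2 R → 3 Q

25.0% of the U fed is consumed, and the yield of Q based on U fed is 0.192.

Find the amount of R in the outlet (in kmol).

Conversion of U: U consumed = 1ξ₁ = 0.25 × 317 → ξ₁ = 79.25 kmol.
Yield of Q: 3ξ₂ / 317 = 0.192 → ξ₂ = 20.29 kmol.
Outlet amounts (n = n₀ + Σ ν·ξ):
  U: 317 − 1(79.25) = 237.8
  R: 0 + 2(79.25) − 2(20.29) = 117.9
  Q: 0 + 3(20.29) = 60.86

118 kmol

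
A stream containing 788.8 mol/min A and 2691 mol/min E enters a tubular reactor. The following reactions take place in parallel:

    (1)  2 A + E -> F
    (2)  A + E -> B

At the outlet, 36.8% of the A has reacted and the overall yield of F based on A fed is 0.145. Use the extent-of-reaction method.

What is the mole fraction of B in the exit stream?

Yield of F: 1ξ₁ / 788.8 = 0.145 → ξ₁ = 114.4 mol/min.
Conversion of A: 2ξ₁ + 1ξ₂ = 0.368 × 788.8 = 290.3 → ξ₂ = 61.53 mol/min.
Outlet amounts (n = n₀ + Σ ν·ξ):
  A: 788.8 − 2(114.4) − 1(61.53) = 498.5
  E: 2691 − 1(114.4) − 1(61.53) = 2515
  F: 0 + 1(114.4) = 114.4
  B: 0 + 1(61.53) = 61.53
Total out = 3190 mol/min; y_B = 61.53 / 3190 = 0.01929.

0.0193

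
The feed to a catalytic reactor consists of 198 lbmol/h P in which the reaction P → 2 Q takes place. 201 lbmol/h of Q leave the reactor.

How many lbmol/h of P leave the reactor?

For Q: n = n₀ + 2ξ → 201 = 0 + 2ξ, giving ξ = 100.5 lbmol/h.
Outlet amounts (n = n₀ + ν ξ):
  P: 198 − 1(100.5) = 97.5
  Q: 0 + 2(100.5) = 201

97.5 lbmol/h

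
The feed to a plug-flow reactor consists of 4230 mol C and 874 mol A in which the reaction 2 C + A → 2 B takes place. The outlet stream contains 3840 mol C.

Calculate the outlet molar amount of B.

390 mol

For C: n = n₀ − 2ξ → 3840 = 4230 − 2ξ, giving ξ = 195 mol.
Outlet amounts (n = n₀ + ν ξ):
  C: 4230 − 2(195) = 3840
  A: 874 − 1(195) = 679
  B: 0 + 2(195) = 390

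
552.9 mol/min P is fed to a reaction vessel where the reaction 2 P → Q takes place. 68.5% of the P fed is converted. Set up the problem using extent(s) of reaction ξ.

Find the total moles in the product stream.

364 mol/min

P reacted = 0.685 × 552.9 = 378.7 mol/min; ν_P = −2, so ξ = 378.7/2 = 189.4 mol/min.
Outlet amounts (n = n₀ + ν ξ):
  P: 552.9 − 2(189.4) = 174.2
  Q: 0 + 1(189.4) = 189.4
Total out = 174.2 + 189.4 = 363.5 mol/min.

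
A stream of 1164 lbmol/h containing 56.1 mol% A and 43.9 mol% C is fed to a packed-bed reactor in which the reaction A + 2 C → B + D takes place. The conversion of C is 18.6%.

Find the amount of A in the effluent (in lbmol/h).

605 lbmol/h

C reacted = 0.186 × 511 = 95.05 lbmol/h; ν_C = −2, so ξ = 95.05/2 = 47.52 lbmol/h.
Outlet amounts (n = n₀ + ν ξ):
  A: 653 − 1(47.52) = 605.5
  C: 511 − 2(47.52) = 416
  B: 0 + 1(47.52) = 47.52
  D: 0 + 1(47.52) = 47.52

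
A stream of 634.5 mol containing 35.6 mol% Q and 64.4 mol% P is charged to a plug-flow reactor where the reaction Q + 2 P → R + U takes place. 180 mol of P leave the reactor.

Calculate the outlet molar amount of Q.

For P: n = n₀ − 2ξ → 180 = 408.6 − 2ξ, giving ξ = 114.3 mol.
Outlet amounts (n = n₀ + ν ξ):
  Q: 225.9 − 1(114.3) = 111.6
  P: 408.6 − 2(114.3) = 180
  R: 0 + 1(114.3) = 114.3
  U: 0 + 1(114.3) = 114.3

112 mol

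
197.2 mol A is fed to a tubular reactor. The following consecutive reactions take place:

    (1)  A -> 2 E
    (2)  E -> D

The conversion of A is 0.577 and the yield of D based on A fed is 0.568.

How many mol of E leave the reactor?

Conversion of A: A consumed = 1ξ₁ = 0.577 × 197.2 → ξ₁ = 113.8 mol.
Yield of D: 1ξ₂ / 197.2 = 0.568 → ξ₂ = 112 mol.
Outlet amounts (n = n₀ + Σ ν·ξ):
  A: 197.2 − 1(113.8) = 83.42
  E: 0 + 2(113.8) − 1(112) = 115.6
  D: 0 + 1(112) = 112

116 mol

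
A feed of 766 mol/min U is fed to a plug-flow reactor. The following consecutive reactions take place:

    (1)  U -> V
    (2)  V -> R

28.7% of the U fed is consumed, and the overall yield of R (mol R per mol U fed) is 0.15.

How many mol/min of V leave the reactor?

Conversion of U: U consumed = 1ξ₁ = 0.287 × 766 → ξ₁ = 219.8 mol/min.
Yield of R: 1ξ₂ / 766 = 0.15 → ξ₂ = 114.9 mol/min.
Outlet amounts (n = n₀ + Σ ν·ξ):
  U: 766 − 1(219.8) = 546.2
  V: 0 + 1(219.8) − 1(114.9) = 104.9
  R: 0 + 1(114.9) = 114.9

105 mol/min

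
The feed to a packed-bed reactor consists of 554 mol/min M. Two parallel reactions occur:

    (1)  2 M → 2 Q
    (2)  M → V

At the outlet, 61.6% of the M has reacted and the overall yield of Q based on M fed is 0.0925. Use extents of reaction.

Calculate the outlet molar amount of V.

290 mol/min

Yield of Q: 2ξ₁ / 554 = 0.0925 → ξ₁ = 25.62 mol/min.
Conversion of M: 2ξ₁ + 1ξ₂ = 0.616 × 554 = 341.3 → ξ₂ = 290 mol/min.
Outlet amounts (n = n₀ + Σ ν·ξ):
  M: 554 − 2(25.62) − 1(290) = 212.7
  Q: 0 + 2(25.62) = 51.24
  V: 0 + 1(290) = 290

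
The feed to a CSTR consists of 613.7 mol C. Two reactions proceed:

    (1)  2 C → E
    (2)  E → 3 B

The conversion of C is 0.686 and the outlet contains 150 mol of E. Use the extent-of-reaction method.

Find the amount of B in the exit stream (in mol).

181 mol

Conversion of C: C consumed = 2ξ₁ = 0.686 × 613.7 → ξ₁ = 210.5 mol.
E balance: n_E = 0 + 1ξ₁ − 1ξ₂ = 150 → ξ₂ = (1·210.5 − 150)/1 = 60.5 mol.
Outlet amounts (n = n₀ + Σ ν·ξ):
  C: 613.7 − 2(210.5) = 192.7
  E: 0 + 1(210.5) − 1(60.5) = 150
  B: 0 + 3(60.5) = 181.5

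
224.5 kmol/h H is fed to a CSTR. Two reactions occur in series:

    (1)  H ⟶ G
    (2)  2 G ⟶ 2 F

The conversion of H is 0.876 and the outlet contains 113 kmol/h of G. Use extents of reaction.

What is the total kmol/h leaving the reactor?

Conversion of H: H consumed = 1ξ₁ = 0.876 × 224.5 → ξ₁ = 196.7 kmol/h.
G balance: n_G = 0 + 1ξ₁ − 2ξ₂ = 113 → ξ₂ = (1·196.7 − 113)/2 = 41.83 kmol/h.
Outlet amounts (n = n₀ + Σ ν·ξ):
  H: 224.5 − 1(196.7) = 27.84
  G: 0 + 1(196.7) − 2(41.83) = 113
  F: 0 + 2(41.83) = 83.66
Total out = 27.84 + 113 + 83.66 = 224.5 kmol/h.

224 kmol/h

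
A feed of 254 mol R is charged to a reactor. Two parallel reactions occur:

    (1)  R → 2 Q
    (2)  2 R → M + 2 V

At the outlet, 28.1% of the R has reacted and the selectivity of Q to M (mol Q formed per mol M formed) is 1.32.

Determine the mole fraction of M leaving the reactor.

0.0899

Conversion of R: R consumed = 0.281 × 254 = 71.37 mol = 1ξ₁ + 2ξ₂.
Selectivity: 2ξ₁ / (1ξ₂) = 1.32 → ξ₁ = 0.66 ξ₂.
Substitute: (1·0.66 + 2) ξ₂ = 71.37 → ξ₂ = 26.83 mol, ξ₁ = 17.71 mol.
Outlet amounts (n = n₀ + Σ ν·ξ):
  R: 254 − 1(17.71) − 2(26.83) = 182.6
  Q: 0 + 2(17.71) = 35.42
  M: 0 + 1(26.83) = 26.83
  V: 0 + 2(26.83) = 53.66
Total out = 298.5 mol; y_M = 26.83 / 298.5 = 0.08988.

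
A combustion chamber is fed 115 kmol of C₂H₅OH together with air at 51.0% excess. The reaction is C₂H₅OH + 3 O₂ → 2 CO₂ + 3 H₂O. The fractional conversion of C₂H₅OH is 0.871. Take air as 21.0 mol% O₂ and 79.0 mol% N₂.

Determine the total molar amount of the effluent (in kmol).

Stoichiometric O₂ = 3 × 115 = 345 kmol; O₂ fed = 345 × 1.510 = 521 kmol.
N₂ fed = 521 × 79/21 = 1960 kmol.
Fuel reacted = 0.871 × 115 → ξ = 100.2 kmol.
Outlet (n = n₀ + ν ξ):
  C₂H₅OH: 115 − 1(100.2) = 14.83
  O₂: 521 − 3(100.2) = 220.5
  N₂: 1960 (inert)
  CO₂: 0 + 2(100.2) = 200.3
  H₂O: 0 + 3(100.2) = 300.5
Total out = 14.83 + 220.5 + 1960 + 200.3 + 300.5 = 2696 kmol.

2700 kmol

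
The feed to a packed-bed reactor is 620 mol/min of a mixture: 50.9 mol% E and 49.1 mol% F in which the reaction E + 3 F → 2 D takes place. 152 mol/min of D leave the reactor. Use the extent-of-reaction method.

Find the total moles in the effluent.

For D: n = n₀ + 2ξ → 152 = 0 + 2ξ, giving ξ = 76 mol/min.
Outlet amounts (n = n₀ + ν ξ):
  E: 315.6 − 1(76) = 239.6
  F: 304.4 − 3(76) = 76.42
  D: 0 + 2(76) = 152
Total out = 239.6 + 76.42 + 152 = 468 mol/min.

468 mol/min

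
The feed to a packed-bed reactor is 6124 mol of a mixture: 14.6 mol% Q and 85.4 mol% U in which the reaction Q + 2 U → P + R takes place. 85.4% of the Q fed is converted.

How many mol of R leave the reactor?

764 mol

Q reacted = 0.854 × 894.1 = 763.6 mol; ν_Q = −1, so ξ = 763.6/1 = 763.6 mol.
Outlet amounts (n = n₀ + ν ξ):
  Q: 894.1 − 1(763.6) = 130.5
  U: 5230 − 2(763.6) = 3703
  P: 0 + 1(763.6) = 763.6
  R: 0 + 1(763.6) = 763.6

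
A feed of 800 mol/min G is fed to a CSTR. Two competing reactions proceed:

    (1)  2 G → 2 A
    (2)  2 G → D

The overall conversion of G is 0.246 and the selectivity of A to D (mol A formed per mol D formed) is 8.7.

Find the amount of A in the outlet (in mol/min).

Conversion of G: G consumed = 0.246 × 800 = 196.8 mol/min = 2ξ₁ + 2ξ₂.
Selectivity: 2ξ₁ / (1ξ₂) = 8.7 → ξ₁ = 4.35 ξ₂.
Substitute: (2·4.35 + 2) ξ₂ = 196.8 → ξ₂ = 18.39 mol/min, ξ₁ = 80.01 mol/min.
Outlet amounts (n = n₀ + Σ ν·ξ):
  G: 800 − 2(80.01) − 2(18.39) = 603.2
  A: 0 + 2(80.01) = 160
  D: 0 + 1(18.39) = 18.39

160 mol/min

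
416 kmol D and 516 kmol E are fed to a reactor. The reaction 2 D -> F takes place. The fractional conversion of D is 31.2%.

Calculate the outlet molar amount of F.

64.9 kmol

D reacted = 0.312 × 416 = 129.8 kmol; ν_D = −2, so ξ = 129.8/2 = 64.9 kmol.
Outlet amounts (n = n₀ + ν ξ):
  D: 416 − 2(64.9) = 286.2
  F: 0 + 1(64.9) = 64.9
  E: 516 (inert)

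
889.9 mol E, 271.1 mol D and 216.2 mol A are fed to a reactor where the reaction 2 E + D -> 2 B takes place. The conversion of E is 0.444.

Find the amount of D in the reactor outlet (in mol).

E reacted = 0.444 × 889.9 = 395.1 mol; ν_E = −2, so ξ = 395.1/2 = 197.6 mol.
Outlet amounts (n = n₀ + ν ξ):
  E: 889.9 − 2(197.6) = 494.8
  D: 271.1 − 1(197.6) = 73.54
  B: 0 + 2(197.6) = 395.1
  A: 216.2 (inert)

73.5 mol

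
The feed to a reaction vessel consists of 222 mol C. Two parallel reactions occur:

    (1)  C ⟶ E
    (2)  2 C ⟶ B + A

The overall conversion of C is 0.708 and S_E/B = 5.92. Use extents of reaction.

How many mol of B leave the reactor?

19.8 mol

Conversion of C: C consumed = 0.708 × 222 = 157.2 mol = 1ξ₁ + 2ξ₂.
Selectivity: 1ξ₁ / (1ξ₂) = 5.92 → ξ₁ = 5.92 ξ₂.
Substitute: (1·5.92 + 2) ξ₂ = 157.2 → ξ₂ = 19.85 mol, ξ₁ = 117.5 mol.
Outlet amounts (n = n₀ + Σ ν·ξ):
  C: 222 − 1(117.5) − 2(19.85) = 64.82
  E: 0 + 1(117.5) = 117.5
  B: 0 + 1(19.85) = 19.85
  A: 0 + 1(19.85) = 19.85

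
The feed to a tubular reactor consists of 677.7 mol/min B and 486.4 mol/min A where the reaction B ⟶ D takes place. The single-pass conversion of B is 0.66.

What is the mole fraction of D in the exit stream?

0.384

B reacted = 0.66 × 677.7 = 447.3 mol/min; ν_B = −1, so ξ = 447.3/1 = 447.3 mol/min.
Outlet amounts (n = n₀ + ν ξ):
  B: 677.7 − 1(447.3) = 230.4
  D: 0 + 1(447.3) = 447.3
  A: 486.4 (inert)
Total out = 1164 mol/min; y_D = 447.3 / 1164 = 0.3842.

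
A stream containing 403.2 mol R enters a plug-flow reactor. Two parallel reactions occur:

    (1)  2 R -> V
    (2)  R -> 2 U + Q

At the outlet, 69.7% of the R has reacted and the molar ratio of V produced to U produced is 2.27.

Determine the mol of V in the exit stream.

Conversion of R: R consumed = 0.697 × 403.2 = 281 mol = 2ξ₁ + 1ξ₂.
Selectivity: 1ξ₁ / (2ξ₂) = 2.27 → ξ₁ = 4.54 ξ₂.
Substitute: (2·4.54 + 1) ξ₂ = 281 → ξ₂ = 27.88 mol, ξ₁ = 126.6 mol.
Outlet amounts (n = n₀ + Σ ν·ξ):
  R: 403.2 − 2(126.6) − 1(27.88) = 122.2
  V: 0 + 1(126.6) = 126.6
  U: 0 + 2(27.88) = 55.76
  Q: 0 + 1(27.88) = 27.88

127 mol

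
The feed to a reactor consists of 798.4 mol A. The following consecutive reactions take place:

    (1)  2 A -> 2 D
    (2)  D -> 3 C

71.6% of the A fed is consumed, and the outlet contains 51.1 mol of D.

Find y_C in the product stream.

Conversion of A: A consumed = 2ξ₁ = 0.716 × 798.4 → ξ₁ = 285.8 mol.
D balance: n_D = 0 + 2ξ₁ − 1ξ₂ = 51.1 → ξ₂ = (2·285.8 − 51.1)/1 = 520.6 mol.
Outlet amounts (n = n₀ + Σ ν·ξ):
  A: 798.4 − 2(285.8) = 226.7
  D: 0 + 2(285.8) − 1(520.6) = 51.1
  C: 0 + 3(520.6) = 1562
Total out = 1840 mol; y_C = 1562 / 1840 = 0.849.

0.849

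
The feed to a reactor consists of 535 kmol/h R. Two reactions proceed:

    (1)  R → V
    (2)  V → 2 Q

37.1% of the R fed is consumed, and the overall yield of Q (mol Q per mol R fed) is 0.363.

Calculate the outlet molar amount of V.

101 kmol/h

Conversion of R: R consumed = 1ξ₁ = 0.371 × 535 → ξ₁ = 198.5 kmol/h.
Yield of Q: 2ξ₂ / 535 = 0.363 → ξ₂ = 97.1 kmol/h.
Outlet amounts (n = n₀ + Σ ν·ξ):
  R: 535 − 1(198.5) = 336.5
  V: 0 + 1(198.5) − 1(97.1) = 101.4
  Q: 0 + 2(97.1) = 194.2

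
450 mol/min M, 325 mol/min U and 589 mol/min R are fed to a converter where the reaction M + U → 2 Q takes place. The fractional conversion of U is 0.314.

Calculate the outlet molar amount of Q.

U reacted = 0.314 × 325 = 102 mol/min; ν_U = −1, so ξ = 102/1 = 102 mol/min.
Outlet amounts (n = n₀ + ν ξ):
  M: 450 − 1(102) = 347.9
  U: 325 − 1(102) = 222.9
  Q: 0 + 2(102) = 204.1
  R: 589 (inert)

204 mol/min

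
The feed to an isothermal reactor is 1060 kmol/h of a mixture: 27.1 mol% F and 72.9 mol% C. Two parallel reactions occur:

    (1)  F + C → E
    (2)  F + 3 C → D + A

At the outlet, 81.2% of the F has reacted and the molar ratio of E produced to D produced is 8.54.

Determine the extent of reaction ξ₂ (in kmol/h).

Conversion of F: F consumed = 0.812 × 287.3 = 233.3 kmol/h = 1ξ₁ + 1ξ₂.
Selectivity: 1ξ₁ / (1ξ₂) = 8.54 → ξ₁ = 8.54 ξ₂.
Substitute: (1·8.54 + 1) ξ₂ = 233.3 → ξ₂ = 24.45 kmol/h, ξ₁ = 208.8 kmol/h.
Outlet amounts (n = n₀ + Σ ν·ξ):
  F: 287.3 − 1(208.8) − 1(24.45) = 54
  C: 772.7 − 1(208.8) − 3(24.45) = 490.6
  E: 0 + 1(208.8) = 208.8
  D: 0 + 1(24.45) = 24.45
  A: 0 + 1(24.45) = 24.45

ξ₂ = 24.5 kmol/h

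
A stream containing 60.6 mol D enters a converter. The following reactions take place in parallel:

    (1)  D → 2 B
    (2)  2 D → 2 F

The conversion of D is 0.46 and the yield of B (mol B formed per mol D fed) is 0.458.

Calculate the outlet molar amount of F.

14 mol

Yield of B: 2ξ₁ / 60.6 = 0.458 → ξ₁ = 13.88 mol.
Conversion of D: 1ξ₁ + 2ξ₂ = 0.46 × 60.6 = 27.88 → ξ₂ = 6.999 mol.
Outlet amounts (n = n₀ + Σ ν·ξ):
  D: 60.6 − 1(13.88) − 2(6.999) = 32.72
  B: 0 + 2(13.88) = 27.75
  F: 0 + 2(6.999) = 14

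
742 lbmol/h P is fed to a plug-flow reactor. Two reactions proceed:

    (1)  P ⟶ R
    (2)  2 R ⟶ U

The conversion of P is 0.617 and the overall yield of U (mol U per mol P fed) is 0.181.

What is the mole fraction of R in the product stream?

Conversion of P: P consumed = 1ξ₁ = 0.617 × 742 → ξ₁ = 457.8 lbmol/h.
Yield of U: 1ξ₂ / 742 = 0.181 → ξ₂ = 134.3 lbmol/h.
Outlet amounts (n = n₀ + Σ ν·ξ):
  P: 742 − 1(457.8) = 284.2
  R: 0 + 1(457.8) − 2(134.3) = 189.2
  U: 0 + 1(134.3) = 134.3
Total out = 607.7 lbmol/h; y_R = 189.2 / 607.7 = 0.3114.

0.311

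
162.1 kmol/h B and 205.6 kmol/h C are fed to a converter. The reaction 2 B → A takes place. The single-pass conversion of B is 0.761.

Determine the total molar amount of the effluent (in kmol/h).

306 kmol/h

B reacted = 0.761 × 162.1 = 123.4 kmol/h; ν_B = −2, so ξ = 123.4/2 = 61.68 kmol/h.
Outlet amounts (n = n₀ + ν ξ):
  B: 162.1 − 2(61.68) = 38.74
  A: 0 + 1(61.68) = 61.68
  C: 205.6 (inert)
Total out = 38.74 + 61.68 + 205.6 = 306 kmol/h.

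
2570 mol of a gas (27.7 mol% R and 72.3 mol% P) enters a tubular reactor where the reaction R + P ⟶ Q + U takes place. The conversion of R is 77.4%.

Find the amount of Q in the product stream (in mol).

551 mol

R reacted = 0.774 × 711.9 = 551 mol; ν_R = −1, so ξ = 551/1 = 551 mol.
Outlet amounts (n = n₀ + ν ξ):
  R: 711.9 − 1(551) = 160.9
  P: 1858 − 1(551) = 1307
  Q: 0 + 1(551) = 551
  U: 0 + 1(551) = 551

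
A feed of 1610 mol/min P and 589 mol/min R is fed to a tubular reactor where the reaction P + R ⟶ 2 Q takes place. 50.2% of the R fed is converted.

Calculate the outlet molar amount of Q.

591 mol/min

R reacted = 0.502 × 589 = 295.7 mol/min; ν_R = −1, so ξ = 295.7/1 = 295.7 mol/min.
Outlet amounts (n = n₀ + ν ξ):
  P: 1610 − 1(295.7) = 1314
  R: 589 − 1(295.7) = 293.3
  Q: 0 + 2(295.7) = 591.4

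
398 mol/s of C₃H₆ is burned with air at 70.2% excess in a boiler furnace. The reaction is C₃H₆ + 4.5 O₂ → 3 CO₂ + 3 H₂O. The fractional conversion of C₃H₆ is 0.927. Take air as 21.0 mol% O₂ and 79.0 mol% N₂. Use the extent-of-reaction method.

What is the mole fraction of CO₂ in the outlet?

Stoichiometric O₂ = 4.5 × 398 = 1791 mol/s; O₂ fed = 1791 × 1.702 = 3048 mol/s.
N₂ fed = 3048 × 79/21 = 11470 mol/s.
Fuel reacted = 0.927 × 398 → ξ = 368.9 mol/s.
Outlet (n = n₀ + ν ξ):
  C₃H₆: 398 − 1(368.9) = 29.05
  O₂: 3048 − 4.5(368.9) = 1388
  N₂: 11470 (inert)
  CO₂: 0 + 3(368.9) = 1107
  H₂O: 0 + 3(368.9) = 1107
Total out = 15100 mol/s; y_CO₂ = 1107 / 15100 = 0.07331.

0.0733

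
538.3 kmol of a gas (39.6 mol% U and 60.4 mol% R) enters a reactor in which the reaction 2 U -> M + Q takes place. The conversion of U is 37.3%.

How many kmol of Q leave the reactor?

U reacted = 0.373 × 213.2 = 79.51 kmol; ν_U = −2, so ξ = 79.51/2 = 39.76 kmol.
Outlet amounts (n = n₀ + ν ξ):
  U: 213.2 − 2(39.76) = 133.7
  M: 0 + 1(39.76) = 39.76
  Q: 0 + 1(39.76) = 39.76
  R: 325.1 (inert)

39.8 kmol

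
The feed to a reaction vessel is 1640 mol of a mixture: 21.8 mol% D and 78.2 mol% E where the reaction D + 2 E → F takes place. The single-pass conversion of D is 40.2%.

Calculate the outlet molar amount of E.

D reacted = 0.402 × 357.5 = 143.7 mol; ν_D = −1, so ξ = 143.7/1 = 143.7 mol.
Outlet amounts (n = n₀ + ν ξ):
  D: 357.5 − 1(143.7) = 213.8
  E: 1282 − 2(143.7) = 995
  F: 0 + 1(143.7) = 143.7

995 mol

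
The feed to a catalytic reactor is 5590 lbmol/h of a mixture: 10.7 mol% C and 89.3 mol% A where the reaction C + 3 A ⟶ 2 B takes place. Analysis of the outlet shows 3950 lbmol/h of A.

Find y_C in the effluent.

For A: n = n₀ − 3ξ → 3950 = 4992 − 3ξ, giving ξ = 347.3 lbmol/h.
Outlet amounts (n = n₀ + ν ξ):
  C: 598.1 − 1(347.3) = 250.8
  A: 4992 − 3(347.3) = 3950
  B: 0 + 2(347.3) = 694.6
Total out = 4895 lbmol/h; y_C = 250.8 / 4895 = 0.05124.

0.0512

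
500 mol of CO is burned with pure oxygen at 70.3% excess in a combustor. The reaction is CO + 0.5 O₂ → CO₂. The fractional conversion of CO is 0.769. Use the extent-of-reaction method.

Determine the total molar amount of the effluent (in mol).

Stoichiometric O₂ = 0.5 × 500 = 250 mol; O₂ fed = 250 × 1.703 = 425.7 mol.
Fuel reacted = 0.769 × 500 → ξ = 384.5 mol.
Outlet (n = n₀ + ν ξ):
  CO: 500 − 1(384.5) = 115.5
  O₂: 425.7 − 0.5(384.5) = 233.5
  CO₂: 0 + 1(384.5) = 384.5
Total out = 115.5 + 233.5 + 384.5 = 733.5 mol.

734 mol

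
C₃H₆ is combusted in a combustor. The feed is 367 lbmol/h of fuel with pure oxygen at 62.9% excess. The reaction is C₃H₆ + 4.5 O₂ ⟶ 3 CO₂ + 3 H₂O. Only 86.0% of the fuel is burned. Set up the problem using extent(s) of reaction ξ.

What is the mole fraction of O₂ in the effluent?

0.395

Stoichiometric O₂ = 4.5 × 367 = 1652 lbmol/h; O₂ fed = 1652 × 1.629 = 2690 lbmol/h.
Fuel reacted = 0.86 × 367 → ξ = 315.6 lbmol/h.
Outlet (n = n₀ + ν ξ):
  C₃H₆: 367 − 1(315.6) = 51.38
  O₂: 2690 − 4.5(315.6) = 1270
  CO₂: 0 + 3(315.6) = 946.9
  H₂O: 0 + 3(315.6) = 946.9
Total out = 3215 lbmol/h; y_O₂ = 1270 / 3215 = 0.395.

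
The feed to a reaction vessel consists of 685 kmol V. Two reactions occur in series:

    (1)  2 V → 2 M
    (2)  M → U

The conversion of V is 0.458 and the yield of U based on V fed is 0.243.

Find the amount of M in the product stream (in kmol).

Conversion of V: V consumed = 2ξ₁ = 0.458 × 685 → ξ₁ = 156.9 kmol.
Yield of U: 1ξ₂ / 685 = 0.243 → ξ₂ = 166.5 kmol.
Outlet amounts (n = n₀ + Σ ν·ξ):
  V: 685 − 2(156.9) = 371.3
  M: 0 + 2(156.9) − 1(166.5) = 147.3
  U: 0 + 1(166.5) = 166.5

147 kmol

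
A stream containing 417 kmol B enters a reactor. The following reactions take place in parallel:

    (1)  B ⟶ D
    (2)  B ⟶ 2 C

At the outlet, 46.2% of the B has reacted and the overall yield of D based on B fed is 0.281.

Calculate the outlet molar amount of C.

151 kmol

Yield of D: 1ξ₁ / 417 = 0.281 → ξ₁ = 117.2 kmol.
Conversion of B: 1ξ₁ + 1ξ₂ = 0.462 × 417 = 192.7 → ξ₂ = 75.48 kmol.
Outlet amounts (n = n₀ + Σ ν·ξ):
  B: 417 − 1(117.2) − 1(75.48) = 224.3
  D: 0 + 1(117.2) = 117.2
  C: 0 + 2(75.48) = 151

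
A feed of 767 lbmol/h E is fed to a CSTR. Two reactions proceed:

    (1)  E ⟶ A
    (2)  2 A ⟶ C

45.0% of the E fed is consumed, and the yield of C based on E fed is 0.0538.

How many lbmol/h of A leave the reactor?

Conversion of E: E consumed = 1ξ₁ = 0.45 × 767 → ξ₁ = 345.2 lbmol/h.
Yield of C: 1ξ₂ / 767 = 0.0538 → ξ₂ = 41.26 lbmol/h.
Outlet amounts (n = n₀ + Σ ν·ξ):
  E: 767 − 1(345.2) = 421.8
  A: 0 + 1(345.2) − 2(41.26) = 262.6
  C: 0 + 1(41.26) = 41.26

263 lbmol/h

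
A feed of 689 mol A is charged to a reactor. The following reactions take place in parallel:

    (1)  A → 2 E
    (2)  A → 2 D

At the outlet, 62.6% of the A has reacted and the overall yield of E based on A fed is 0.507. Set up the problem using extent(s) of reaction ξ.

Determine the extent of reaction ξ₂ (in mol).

ξ₂ = 257 mol

Yield of E: 2ξ₁ / 689 = 0.507 → ξ₁ = 174.7 mol.
Conversion of A: 1ξ₁ + 1ξ₂ = 0.626 × 689 = 431.3 → ξ₂ = 256.7 mol.
Outlet amounts (n = n₀ + Σ ν·ξ):
  A: 689 − 1(174.7) − 1(256.7) = 257.7
  E: 0 + 2(174.7) = 349.3
  D: 0 + 2(256.7) = 513.3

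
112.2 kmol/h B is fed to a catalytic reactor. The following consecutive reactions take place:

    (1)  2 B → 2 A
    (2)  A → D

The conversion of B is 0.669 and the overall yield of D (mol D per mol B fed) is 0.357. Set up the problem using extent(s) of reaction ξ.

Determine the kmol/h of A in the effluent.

35 kmol/h

Conversion of B: B consumed = 2ξ₁ = 0.669 × 112.2 → ξ₁ = 37.53 kmol/h.
Yield of D: 1ξ₂ / 112.2 = 0.357 → ξ₂ = 40.06 kmol/h.
Outlet amounts (n = n₀ + Σ ν·ξ):
  B: 112.2 − 2(37.53) = 37.14
  A: 0 + 2(37.53) − 1(40.06) = 35.01
  D: 0 + 1(40.06) = 40.06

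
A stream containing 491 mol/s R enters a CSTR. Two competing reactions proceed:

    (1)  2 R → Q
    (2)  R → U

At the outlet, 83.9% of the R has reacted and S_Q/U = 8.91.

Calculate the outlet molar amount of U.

21.9 mol/s

Conversion of R: R consumed = 0.839 × 491 = 411.9 mol/s = 2ξ₁ + 1ξ₂.
Selectivity: 1ξ₁ / (1ξ₂) = 8.91 → ξ₁ = 8.91 ξ₂.
Substitute: (2·8.91 + 1) ξ₂ = 411.9 → ξ₂ = 21.89 mol/s, ξ₁ = 195 mol/s.
Outlet amounts (n = n₀ + Σ ν·ξ):
  R: 491 − 2(195) − 1(21.89) = 79.05
  Q: 0 + 1(195) = 195
  U: 0 + 1(21.89) = 21.89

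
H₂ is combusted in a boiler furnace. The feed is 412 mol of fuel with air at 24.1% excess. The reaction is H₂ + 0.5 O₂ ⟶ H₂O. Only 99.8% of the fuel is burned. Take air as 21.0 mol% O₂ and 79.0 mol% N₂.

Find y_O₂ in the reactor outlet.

0.0352

Stoichiometric O₂ = 0.5 × 412 = 206 mol; O₂ fed = 206 × 1.241 = 255.6 mol.
N₂ fed = 255.6 × 79/21 = 961.7 mol.
Fuel reacted = 0.998 × 412 → ξ = 411.2 mol.
Outlet (n = n₀ + ν ξ):
  H₂: 412 − 1(411.2) = 0.824
  O₂: 255.6 − 0.5(411.2) = 50.06
  N₂: 961.7 (inert)
  H₂O: 0 + 1(411.2) = 411.2
Total out = 1424 mol; y_O₂ = 50.06 / 1424 = 0.03516.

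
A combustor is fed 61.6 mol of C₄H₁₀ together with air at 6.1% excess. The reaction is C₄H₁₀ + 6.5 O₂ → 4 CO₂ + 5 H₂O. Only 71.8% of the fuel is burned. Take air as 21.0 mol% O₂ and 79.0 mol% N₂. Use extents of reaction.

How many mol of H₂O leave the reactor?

221 mol

Stoichiometric O₂ = 6.5 × 61.6 = 400.4 mol; O₂ fed = 400.4 × 1.061 = 424.8 mol.
N₂ fed = 424.8 × 79/21 = 1598 mol.
Fuel reacted = 0.718 × 61.6 → ξ = 44.23 mol.
Outlet (n = n₀ + ν ξ):
  C₄H₁₀: 61.6 − 1(44.23) = 17.37
  O₂: 424.8 − 6.5(44.23) = 137.3
  N₂: 1598 (inert)
  CO₂: 0 + 4(44.23) = 176.9
  H₂O: 0 + 5(44.23) = 221.1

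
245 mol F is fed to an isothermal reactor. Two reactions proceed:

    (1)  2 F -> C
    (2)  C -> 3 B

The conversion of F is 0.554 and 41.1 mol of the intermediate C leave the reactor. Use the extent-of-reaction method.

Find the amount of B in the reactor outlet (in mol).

80.3 mol

Conversion of F: F consumed = 2ξ₁ = 0.554 × 245 → ξ₁ = 67.87 mol.
C balance: n_C = 0 + 1ξ₁ − 1ξ₂ = 41.1 → ξ₂ = (1·67.87 − 41.1)/1 = 26.77 mol.
Outlet amounts (n = n₀ + Σ ν·ξ):
  F: 245 − 2(67.87) = 109.3
  C: 0 + 1(67.87) − 1(26.77) = 41.1
  B: 0 + 3(26.77) = 80.3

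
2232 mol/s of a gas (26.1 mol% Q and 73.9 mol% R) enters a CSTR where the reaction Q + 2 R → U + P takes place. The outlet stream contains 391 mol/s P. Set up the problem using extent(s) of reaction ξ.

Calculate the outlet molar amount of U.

391 mol/s

For P: n = n₀ + 1ξ → 391 = 0 + 1ξ, giving ξ = 391 mol/s.
Outlet amounts (n = n₀ + ν ξ):
  Q: 582.6 − 1(391) = 191.6
  R: 1649 − 2(391) = 867.4
  U: 0 + 1(391) = 391
  P: 0 + 1(391) = 391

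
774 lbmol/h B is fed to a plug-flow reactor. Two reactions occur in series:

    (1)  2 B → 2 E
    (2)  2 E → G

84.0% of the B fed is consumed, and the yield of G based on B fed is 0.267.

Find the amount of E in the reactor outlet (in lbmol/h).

Conversion of B: B consumed = 2ξ₁ = 0.84 × 774 → ξ₁ = 325.1 lbmol/h.
Yield of G: 1ξ₂ / 774 = 0.267 → ξ₂ = 206.7 lbmol/h.
Outlet amounts (n = n₀ + Σ ν·ξ):
  B: 774 − 2(325.1) = 123.8
  E: 0 + 2(325.1) − 2(206.7) = 236.8
  G: 0 + 1(206.7) = 206.7

237 lbmol/h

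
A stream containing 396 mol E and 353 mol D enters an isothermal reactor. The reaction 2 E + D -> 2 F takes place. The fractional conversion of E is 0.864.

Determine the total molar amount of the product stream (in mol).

E reacted = 0.864 × 396 = 342.1 mol; ν_E = −2, so ξ = 342.1/2 = 171.1 mol.
Outlet amounts (n = n₀ + ν ξ):
  E: 396 − 2(171.1) = 53.86
  D: 353 − 1(171.1) = 181.9
  F: 0 + 2(171.1) = 342.1
Total out = 53.86 + 181.9 + 342.1 = 577.9 mol.

578 mol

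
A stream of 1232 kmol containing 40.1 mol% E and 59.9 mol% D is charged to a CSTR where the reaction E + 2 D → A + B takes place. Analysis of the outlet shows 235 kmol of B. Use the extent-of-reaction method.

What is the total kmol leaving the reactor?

For B: n = n₀ + 1ξ → 235 = 0 + 1ξ, giving ξ = 235 kmol.
Outlet amounts (n = n₀ + ν ξ):
  E: 494 − 1(235) = 259
  D: 738 − 2(235) = 268
  A: 0 + 1(235) = 235
  B: 0 + 1(235) = 235
Total out = 259 + 268 + 235 + 235 = 997 kmol.

997 kmol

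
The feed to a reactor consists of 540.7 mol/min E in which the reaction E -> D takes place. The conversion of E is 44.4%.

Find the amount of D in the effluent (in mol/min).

E reacted = 0.444 × 540.7 = 240.1 mol/min; ν_E = −1, so ξ = 240.1/1 = 240.1 mol/min.
Outlet amounts (n = n₀ + ν ξ):
  E: 540.7 − 1(240.1) = 300.6
  D: 0 + 1(240.1) = 240.1

240 mol/min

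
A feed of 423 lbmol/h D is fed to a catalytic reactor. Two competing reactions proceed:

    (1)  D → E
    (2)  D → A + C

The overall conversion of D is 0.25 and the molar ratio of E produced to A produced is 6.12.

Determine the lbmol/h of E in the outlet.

90.9 lbmol/h

Conversion of D: D consumed = 0.25 × 423 = 105.8 lbmol/h = 1ξ₁ + 1ξ₂.
Selectivity: 1ξ₁ / (1ξ₂) = 6.12 → ξ₁ = 6.12 ξ₂.
Substitute: (1·6.12 + 1) ξ₂ = 105.8 → ξ₂ = 14.85 lbmol/h, ξ₁ = 90.9 lbmol/h.
Outlet amounts (n = n₀ + Σ ν·ξ):
  D: 423 − 1(90.9) − 1(14.85) = 317.2
  E: 0 + 1(90.9) = 90.9
  A: 0 + 1(14.85) = 14.85
  C: 0 + 1(14.85) = 14.85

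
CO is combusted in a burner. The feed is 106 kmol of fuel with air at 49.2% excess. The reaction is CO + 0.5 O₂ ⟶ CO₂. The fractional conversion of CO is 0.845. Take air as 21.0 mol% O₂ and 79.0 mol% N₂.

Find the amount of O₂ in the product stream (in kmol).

Stoichiometric O₂ = 0.5 × 106 = 53 kmol; O₂ fed = 53 × 1.492 = 79.08 kmol.
N₂ fed = 79.08 × 79/21 = 297.5 kmol.
Fuel reacted = 0.845 × 106 → ξ = 89.57 kmol.
Outlet (n = n₀ + ν ξ):
  CO: 106 − 1(89.57) = 16.43
  O₂: 79.08 − 0.5(89.57) = 34.29
  N₂: 297.5 (inert)
  CO₂: 0 + 1(89.57) = 89.57

34.3 kmol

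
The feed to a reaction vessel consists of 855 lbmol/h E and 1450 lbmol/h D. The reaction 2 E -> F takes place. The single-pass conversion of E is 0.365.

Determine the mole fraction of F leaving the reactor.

E reacted = 0.365 × 855 = 312.1 lbmol/h; ν_E = −2, so ξ = 312.1/2 = 156 lbmol/h.
Outlet amounts (n = n₀ + ν ξ):
  E: 855 − 2(156) = 542.9
  F: 0 + 1(156) = 156
  D: 1450 (inert)
Total out = 2149 lbmol/h; y_F = 156 / 2149 = 0.07261.

0.0726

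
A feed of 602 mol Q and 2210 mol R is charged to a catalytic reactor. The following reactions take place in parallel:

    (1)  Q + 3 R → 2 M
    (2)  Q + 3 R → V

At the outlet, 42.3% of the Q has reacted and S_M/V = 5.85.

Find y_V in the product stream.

Conversion of Q: Q consumed = 0.423 × 602 = 254.6 mol = 1ξ₁ + 1ξ₂.
Selectivity: 2ξ₁ / (1ξ₂) = 5.85 → ξ₁ = 2.925 ξ₂.
Substitute: (1·2.925 + 1) ξ₂ = 254.6 → ξ₂ = 64.88 mol, ξ₁ = 189.8 mol.
Outlet amounts (n = n₀ + Σ ν·ξ):
  Q: 602 − 1(189.8) − 1(64.88) = 347.4
  R: 2210 − 3(189.8) − 3(64.88) = 1446
  M: 0 + 2(189.8) = 379.5
  V: 0 + 1(64.88) = 64.88
Total out = 2238 mol; y_V = 64.88 / 2238 = 0.02899.

0.029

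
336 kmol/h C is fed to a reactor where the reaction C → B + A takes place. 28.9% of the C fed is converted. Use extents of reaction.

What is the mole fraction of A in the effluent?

0.224

C reacted = 0.289 × 336 = 97.1 kmol/h; ν_C = −1, so ξ = 97.1/1 = 97.1 kmol/h.
Outlet amounts (n = n₀ + ν ξ):
  C: 336 − 1(97.1) = 238.9
  B: 0 + 1(97.1) = 97.1
  A: 0 + 1(97.1) = 97.1
Total out = 433.1 kmol/h; y_A = 97.1 / 433.1 = 0.2242.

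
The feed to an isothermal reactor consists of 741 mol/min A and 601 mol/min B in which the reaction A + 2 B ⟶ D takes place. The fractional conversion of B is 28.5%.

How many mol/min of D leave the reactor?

B reacted = 0.285 × 601 = 171.3 mol/min; ν_B = −2, so ξ = 171.3/2 = 85.64 mol/min.
Outlet amounts (n = n₀ + ν ξ):
  A: 741 − 1(85.64) = 655.4
  B: 601 − 2(85.64) = 429.7
  D: 0 + 1(85.64) = 85.64

85.6 mol/min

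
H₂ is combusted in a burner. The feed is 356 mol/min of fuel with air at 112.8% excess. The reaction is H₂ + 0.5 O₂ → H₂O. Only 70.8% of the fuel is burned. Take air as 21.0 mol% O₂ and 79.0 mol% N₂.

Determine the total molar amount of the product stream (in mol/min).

2030 mol/min

Stoichiometric O₂ = 0.5 × 356 = 178 mol/min; O₂ fed = 178 × 2.128 = 378.8 mol/min.
N₂ fed = 378.8 × 79/21 = 1425 mol/min.
Fuel reacted = 0.708 × 356 → ξ = 252 mol/min.
Outlet (n = n₀ + ν ξ):
  H₂: 356 − 1(252) = 104
  O₂: 378.8 − 0.5(252) = 252.8
  N₂: 1425 (inert)
  H₂O: 0 + 1(252) = 252
Total out = 104 + 252.8 + 1425 + 252 = 2034 mol/min.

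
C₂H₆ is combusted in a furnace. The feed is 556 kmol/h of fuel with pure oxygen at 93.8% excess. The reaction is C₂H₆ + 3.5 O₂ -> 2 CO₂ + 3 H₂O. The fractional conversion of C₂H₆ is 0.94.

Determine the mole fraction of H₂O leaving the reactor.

Stoichiometric O₂ = 3.5 × 556 = 1946 kmol/h; O₂ fed = 1946 × 1.938 = 3771 kmol/h.
Fuel reacted = 0.94 × 556 → ξ = 522.6 kmol/h.
Outlet (n = n₀ + ν ξ):
  C₂H₆: 556 − 1(522.6) = 33.36
  O₂: 3771 − 3.5(522.6) = 1942
  CO₂: 0 + 2(522.6) = 1045
  H₂O: 0 + 3(522.6) = 1568
Total out = 4589 kmol/h; y_H₂O = 1568 / 4589 = 0.3417.

0.342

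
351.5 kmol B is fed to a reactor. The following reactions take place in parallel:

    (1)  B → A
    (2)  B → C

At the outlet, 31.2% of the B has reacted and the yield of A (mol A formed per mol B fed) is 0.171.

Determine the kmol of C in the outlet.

49.6 kmol

Yield of A: 1ξ₁ / 351.5 = 0.171 → ξ₁ = 60.11 kmol.
Conversion of B: 1ξ₁ + 1ξ₂ = 0.312 × 351.5 = 109.7 → ξ₂ = 49.56 kmol.
Outlet amounts (n = n₀ + Σ ν·ξ):
  B: 351.5 − 1(60.11) − 1(49.56) = 241.8
  A: 0 + 1(60.11) = 60.11
  C: 0 + 1(49.56) = 49.56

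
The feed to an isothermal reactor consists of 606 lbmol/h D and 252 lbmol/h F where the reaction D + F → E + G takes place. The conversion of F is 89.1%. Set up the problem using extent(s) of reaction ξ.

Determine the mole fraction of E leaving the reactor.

0.262

F reacted = 0.891 × 252 = 224.5 lbmol/h; ν_F = −1, so ξ = 224.5/1 = 224.5 lbmol/h.
Outlet amounts (n = n₀ + ν ξ):
  D: 606 − 1(224.5) = 381.5
  F: 252 − 1(224.5) = 27.47
  E: 0 + 1(224.5) = 224.5
  G: 0 + 1(224.5) = 224.5
Total out = 858 lbmol/h; y_E = 224.5 / 858 = 0.2617.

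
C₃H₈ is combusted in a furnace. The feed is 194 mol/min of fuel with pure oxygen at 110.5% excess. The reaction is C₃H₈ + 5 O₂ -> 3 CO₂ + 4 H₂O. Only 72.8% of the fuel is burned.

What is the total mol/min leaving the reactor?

2380 mol/min

Stoichiometric O₂ = 5 × 194 = 970 mol/min; O₂ fed = 970 × 2.105 = 2042 mol/min.
Fuel reacted = 0.728 × 194 → ξ = 141.2 mol/min.
Outlet (n = n₀ + ν ξ):
  C₃H₈: 194 − 1(141.2) = 52.77
  O₂: 2042 − 5(141.2) = 1336
  CO₂: 0 + 3(141.2) = 423.7
  H₂O: 0 + 4(141.2) = 564.9
Total out = 52.77 + 1336 + 423.7 + 564.9 = 2377 mol/min.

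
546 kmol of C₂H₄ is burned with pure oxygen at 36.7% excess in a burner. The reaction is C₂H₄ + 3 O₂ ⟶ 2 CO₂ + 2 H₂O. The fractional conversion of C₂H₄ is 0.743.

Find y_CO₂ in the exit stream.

0.291

Stoichiometric O₂ = 3 × 546 = 1638 kmol; O₂ fed = 1638 × 1.367 = 2239 kmol.
Fuel reacted = 0.743 × 546 → ξ = 405.7 kmol.
Outlet (n = n₀ + ν ξ):
  C₂H₄: 546 − 1(405.7) = 140.3
  O₂: 2239 − 3(405.7) = 1022
  CO₂: 0 + 2(405.7) = 811.4
  H₂O: 0 + 2(405.7) = 811.4
Total out = 2785 kmol; y_CO₂ = 811.4 / 2785 = 0.2913.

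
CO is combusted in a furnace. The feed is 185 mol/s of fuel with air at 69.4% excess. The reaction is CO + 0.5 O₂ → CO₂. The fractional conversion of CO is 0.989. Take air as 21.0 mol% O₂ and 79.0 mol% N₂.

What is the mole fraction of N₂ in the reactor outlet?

0.702

Stoichiometric O₂ = 0.5 × 185 = 92.5 mol/s; O₂ fed = 92.5 × 1.694 = 156.7 mol/s.
N₂ fed = 156.7 × 79/21 = 589.5 mol/s.
Fuel reacted = 0.989 × 185 → ξ = 183 mol/s.
Outlet (n = n₀ + ν ξ):
  CO: 185 − 1(183) = 2.035
  O₂: 156.7 − 0.5(183) = 65.21
  N₂: 589.5 (inert)
  CO₂: 0 + 1(183) = 183
Total out = 839.7 mol/s; y_N₂ = 589.5 / 839.7 = 0.702.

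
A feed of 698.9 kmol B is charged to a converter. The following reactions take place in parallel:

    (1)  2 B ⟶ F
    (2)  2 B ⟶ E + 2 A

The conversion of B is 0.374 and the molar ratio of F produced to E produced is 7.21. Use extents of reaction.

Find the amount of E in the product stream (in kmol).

15.9 kmol

Conversion of B: B consumed = 0.374 × 698.9 = 261.4 kmol = 2ξ₁ + 2ξ₂.
Selectivity: 1ξ₁ / (1ξ₂) = 7.21 → ξ₁ = 7.21 ξ₂.
Substitute: (2·7.21 + 2) ξ₂ = 261.4 → ξ₂ = 15.92 kmol, ξ₁ = 114.8 kmol.
Outlet amounts (n = n₀ + Σ ν·ξ):
  B: 698.9 − 2(114.8) − 2(15.92) = 437.5
  F: 0 + 1(114.8) = 114.8
  E: 0 + 1(15.92) = 15.92
  A: 0 + 2(15.92) = 31.84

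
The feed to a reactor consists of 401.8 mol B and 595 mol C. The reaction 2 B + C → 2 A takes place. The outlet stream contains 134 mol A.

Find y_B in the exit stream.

For A: n = n₀ + 2ξ → 134 = 0 + 2ξ, giving ξ = 67 mol.
Outlet amounts (n = n₀ + ν ξ):
  B: 401.8 − 2(67) = 267.8
  C: 595 − 1(67) = 528
  A: 0 + 2(67) = 134
Total out = 929.8 mol; y_B = 267.8 / 929.8 = 0.288.

0.288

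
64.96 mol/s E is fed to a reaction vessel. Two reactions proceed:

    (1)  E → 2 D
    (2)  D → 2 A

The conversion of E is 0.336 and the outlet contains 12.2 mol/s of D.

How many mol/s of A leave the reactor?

62.9 mol/s

Conversion of E: E consumed = 1ξ₁ = 0.336 × 64.96 → ξ₁ = 21.83 mol/s.
D balance: n_D = 0 + 2ξ₁ − 1ξ₂ = 12.2 → ξ₂ = (2·21.83 − 12.2)/1 = 31.45 mol/s.
Outlet amounts (n = n₀ + Σ ν·ξ):
  E: 64.96 − 1(21.83) = 43.13
  D: 0 + 2(21.83) − 1(31.45) = 12.2
  A: 0 + 2(31.45) = 62.91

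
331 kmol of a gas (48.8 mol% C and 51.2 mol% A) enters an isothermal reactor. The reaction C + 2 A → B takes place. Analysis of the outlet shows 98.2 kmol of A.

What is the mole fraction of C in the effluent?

For A: n = n₀ − 2ξ → 98.2 = 169.5 − 2ξ, giving ξ = 35.64 kmol.
Outlet amounts (n = n₀ + ν ξ):
  C: 161.5 − 1(35.64) = 125.9
  A: 169.5 − 2(35.64) = 98.2
  B: 0 + 1(35.64) = 35.64
Total out = 259.7 kmol; y_C = 125.9 / 259.7 = 0.4847.

0.485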